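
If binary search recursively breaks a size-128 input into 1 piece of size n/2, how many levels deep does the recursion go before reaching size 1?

For divide and conquer with division factor 2:

Problem sizes at each level:
Level 0: 128
Level 1: 64
Level 2: 32
Level 3: 16
Level 4: 8
Level 5: 4
Level 6: 2
Level 7: 1

The root is level 0 and the size-1 base case is level 7 (the tree spans levels 0 through 7, i.e. 8 levels counting the root), so the depth is the number of divisions: log_2(128) = 7

The recursion tree depth is log_2(128) = 7. At each level, the problem size is divided by 2, so it takes 7 divisions to reduce to a base case of size 1. The algorithm makes 1 recursive call at each level.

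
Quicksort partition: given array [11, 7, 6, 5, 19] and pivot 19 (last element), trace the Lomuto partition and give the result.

Lomuto partition with pivot = 19:

Initial array: [11, 7, 6, 5, 19]

arr[0]=11 <= 19: swap with position 0, array becomes [11, 7, 6, 5, 19]
arr[1]=7 <= 19: swap with position 1, array becomes [11, 7, 6, 5, 19]
arr[2]=6 <= 19: swap with position 2, array becomes [11, 7, 6, 5, 19]
arr[3]=5 <= 19: swap with position 3, array becomes [11, 7, 6, 5, 19]

Place pivot at position 4: [11, 7, 6, 5, 19]
Pivot position: 4

After partitioning with pivot 19, the array becomes [11, 7, 6, 5, 19]. The pivot is placed at index 4. All elements to the left of the pivot are <= 19, and all elements to the right are > 19.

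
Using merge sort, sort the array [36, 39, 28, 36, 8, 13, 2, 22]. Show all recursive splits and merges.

Merge sort trace:

Split: [36, 39, 28, 36, 8, 13, 2, 22] -> [36, 39, 28, 36] and [8, 13, 2, 22]
  Split: [36, 39, 28, 36] -> [36, 39] and [28, 36]
    Split: [36, 39] -> [36] and [39]
    Merge: [36] + [39] -> [36, 39]
    Split: [28, 36] -> [28] and [36]
    Merge: [28] + [36] -> [28, 36]
  Merge: [36, 39] + [28, 36] -> [28, 36, 36, 39]
  Split: [8, 13, 2, 22] -> [8, 13] and [2, 22]
    Split: [8, 13] -> [8] and [13]
    Merge: [8] + [13] -> [8, 13]
    Split: [2, 22] -> [2] and [22]
    Merge: [2] + [22] -> [2, 22]
  Merge: [8, 13] + [2, 22] -> [2, 8, 13, 22]
Merge: [28, 36, 36, 39] + [2, 8, 13, 22] -> [2, 8, 13, 22, 28, 36, 36, 39]

Final sorted array: [2, 8, 13, 22, 28, 36, 36, 39]

The merge sort proceeds by recursively splitting the array and merging sorted halves.
After all merges, the sorted array is [2, 8, 13, 22, 28, 36, 36, 39].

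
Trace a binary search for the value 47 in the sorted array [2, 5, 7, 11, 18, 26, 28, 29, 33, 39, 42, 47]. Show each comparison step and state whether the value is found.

Binary search for 47 in [2, 5, 7, 11, 18, 26, 28, 29, 33, 39, 42, 47]:

lo=0, hi=11, mid=5, arr[mid]=26 -> 26 < 47, search right half
lo=6, hi=11, mid=8, arr[mid]=33 -> 33 < 47, search right half
lo=9, hi=11, mid=10, arr[mid]=42 -> 42 < 47, search right half
lo=11, hi=11, mid=11, arr[mid]=47 -> Found target at index 11!

Binary search finds 47 at index 11 after 4 comparisons. The search repeatedly halves the search space by comparing with the middle element.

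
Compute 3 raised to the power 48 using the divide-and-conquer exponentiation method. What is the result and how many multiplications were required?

Computing 3^48 by squaring (build up from 3^1; each line after the first costs one multiplication):

3^1 = 3
3^2 = (3^1)^2 = 3^2 = 9
3^3 = 3 * 3^2 = 3 * 9 = 27
3^6 = (3^3)^2 = 27^2 = 729
3^12 = (3^6)^2 = 729^2 = 531441
3^24 = (3^12)^2 = 531441^2 = 282429536481
3^48 = (3^24)^2 = 282429536481^2 = 79766443076872509863361

Result: 79766443076872509863361
Multiplications needed: 6 (6 lines after 3^1)

3^48 = 79766443076872509863361. Using exponentiation by squaring, this requires 6 multiplications. The key idea: if the exponent is even, square the half-power; if odd, multiply by the base once.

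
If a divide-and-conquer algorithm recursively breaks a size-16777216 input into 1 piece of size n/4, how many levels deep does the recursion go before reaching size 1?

For divide and conquer with division factor 4:

Problem sizes at each level:
Level 0: 16777216
Level 1: 4194304
Level 2: 1048576
Level 3: 262144
Level 4: 65536
Level 5: 16384
Level 6: 4096
Level 7: 1024
Level 8: 256
Level 9: 64
Level 10: 16
Level 11: 4
Level 12: 1

The root is level 0 and the size-1 base case is level 12 (the tree spans levels 0 through 12, i.e. 13 levels counting the root), so the depth is the number of divisions: log_4(16777216) = 12

The recursion tree depth is log_4(16777216) = 12. At each level, the problem size is divided by 4, so it takes 12 divisions to reduce to a base case of size 1. The algorithm makes 1 recursive call at each level.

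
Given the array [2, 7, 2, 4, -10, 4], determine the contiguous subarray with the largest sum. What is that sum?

Using Kadane's algorithm on [2, 7, 2, 4, -10, 4]:

Scanning through the array:
Position 1 (value 7): max_ending_here = 9, max_so_far = 9
Position 2 (value 2): max_ending_here = 11, max_so_far = 11
Position 3 (value 4): max_ending_here = 15, max_so_far = 15
Position 4 (value -10): max_ending_here = 5, max_so_far = 15
Position 5 (value 4): max_ending_here = 9, max_so_far = 15

Maximum subarray: [2, 7, 2, 4]
Maximum sum: 15

The maximum subarray is [2, 7, 2, 4] with sum 15. This subarray runs from index 0 to index 3.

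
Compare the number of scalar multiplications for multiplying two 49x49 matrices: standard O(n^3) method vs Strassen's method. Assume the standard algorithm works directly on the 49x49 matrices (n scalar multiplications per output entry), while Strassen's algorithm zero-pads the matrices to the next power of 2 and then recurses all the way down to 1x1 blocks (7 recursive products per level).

Matrix multiplication for 49x49 matrices:

Strassen's algorithm requires power-of-2 dimensions. Pad 49x49 to 64x64 (next power of 2).

Standard algorithm: 49^3 = 117649 multiplications
Strassen's algorithm: 7^(log2(64)) = 7^6 = 117649 multiplications
Savings: 117649 - 117649 = 0 multiplications

Standard: 117649 multiplications (49^3). Strassen: 117649 multiplications (7^6, after padding to 64x64). Strassen reduces 8 recursive multiplications to 7 at each level.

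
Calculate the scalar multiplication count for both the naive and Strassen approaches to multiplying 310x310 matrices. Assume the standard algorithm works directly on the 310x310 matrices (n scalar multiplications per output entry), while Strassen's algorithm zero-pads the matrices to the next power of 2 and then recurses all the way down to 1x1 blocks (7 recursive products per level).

Matrix multiplication for 310x310 matrices:

Strassen's algorithm requires power-of-2 dimensions. Pad 310x310 to 512x512 (next power of 2).

Standard algorithm: 310^3 = 29791000 multiplications
Strassen's algorithm: 7^(log2(512)) = 7^9 = 40353607 multiplications
Difference: 29791000 - 40353607 = -10562607 (Strassen uses MORE here due to padding overhead — for small or just-over-power-of-2 n, padding can outweigh the per-level savings)

Standard: 29791000 multiplications (310^3). Strassen: 40353607 multiplications (7^9, after padding to 512x512). Strassen reduces 8 recursive multiplications to 7 at each level.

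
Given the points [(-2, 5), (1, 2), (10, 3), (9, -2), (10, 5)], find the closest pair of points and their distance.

Computing all pairwise distances among 5 points:

d((-2, 5), (1, 2)) = 4.2426
d((-2, 5), (10, 3)) = 12.1655
d((-2, 5), (9, -2)) = 13.0384
d((-2, 5), (10, 5)) = 12.0
d((1, 2), (10, 3)) = 9.0554
d((1, 2), (9, -2)) = 8.9443
d((1, 2), (10, 5)) = 9.4868
d((10, 3), (9, -2)) = 5.099
d((10, 3), (10, 5)) = 2.0 <-- minimum
d((9, -2), (10, 5)) = 7.0711

Closest pair: (10, 3) and (10, 5) with distance 2.0

The closest pair is (10, 3) and (10, 5) with Euclidean distance 2.0. For 5 points, brute-force pairwise comparison is shown above. For large n, the divide-and-conquer algorithm (sort by x, recurse on halves, check the dividing strip) achieves O(n log n).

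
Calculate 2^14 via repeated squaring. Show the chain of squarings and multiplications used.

Computing 2^14 by squaring (build up from 2^1; each line after the first costs one multiplication):

2^1 = 2
2^2 = (2^1)^2 = 2^2 = 4
2^3 = 2 * 2^2 = 2 * 4 = 8
2^6 = (2^3)^2 = 8^2 = 64
2^7 = 2 * 2^6 = 2 * 64 = 128
2^14 = (2^7)^2 = 128^2 = 16384

Result: 16384
Multiplications needed: 5 (5 lines after 2^1)

2^14 = 16384. Using exponentiation by squaring, this requires 5 multiplications. The key idea: if the exponent is even, square the half-power; if odd, multiply by the base once.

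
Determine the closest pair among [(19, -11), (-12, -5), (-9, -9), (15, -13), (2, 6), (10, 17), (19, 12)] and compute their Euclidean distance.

Computing all pairwise distances among 7 points:

d((19, -11), (-12, -5)) = 31.5753
d((19, -11), (-9, -9)) = 28.0713
d((19, -11), (15, -13)) = 4.4721 <-- minimum
d((19, -11), (2, 6)) = 24.0416
d((19, -11), (10, 17)) = 29.4109
d((19, -11), (19, 12)) = 23.0
d((-12, -5), (-9, -9)) = 5.0
d((-12, -5), (15, -13)) = 28.1603
d((-12, -5), (2, 6)) = 17.8045
d((-12, -5), (10, 17)) = 31.1127
d((-12, -5), (19, 12)) = 35.3553
d((-9, -9), (15, -13)) = 24.3311
d((-9, -9), (2, 6)) = 18.6011
d((-9, -9), (10, 17)) = 32.2025
d((-9, -9), (19, 12)) = 35.0
d((15, -13), (2, 6)) = 23.0217
d((15, -13), (10, 17)) = 30.4138
d((15, -13), (19, 12)) = 25.318
d((2, 6), (10, 17)) = 13.6015
d((2, 6), (19, 12)) = 18.0278
d((10, 17), (19, 12)) = 10.2956

Closest pair: (19, -11) and (15, -13) with distance 4.4721

The closest pair is (19, -11) and (15, -13) with Euclidean distance 4.4721. For 7 points, brute-force pairwise comparison is shown above. For large n, the divide-and-conquer algorithm (sort by x, recurse on halves, check the dividing strip) achieves O(n log n).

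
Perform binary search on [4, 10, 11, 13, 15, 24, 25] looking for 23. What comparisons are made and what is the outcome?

Binary search for 23 in [4, 10, 11, 13, 15, 24, 25]:

lo=0, hi=6, mid=3, arr[mid]=13 -> 13 < 23, search right half
lo=4, hi=6, mid=5, arr[mid]=24 -> 24 > 23, search left half
lo=4, hi=4, mid=4, arr[mid]=15 -> 15 < 23, search right half
lo=5 > hi=4, target 23 not found

Binary search determines that 23 is not in the array after 3 comparisons. The search space was exhausted without finding the target.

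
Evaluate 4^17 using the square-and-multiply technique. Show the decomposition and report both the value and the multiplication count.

Computing 4^17 by squaring (build up from 4^1; each line after the first costs one multiplication):

4^1 = 4
4^2 = (4^1)^2 = 4^2 = 16
4^4 = (4^2)^2 = 16^2 = 256
4^8 = (4^4)^2 = 256^2 = 65536
4^16 = (4^8)^2 = 65536^2 = 4294967296
4^17 = 4 * 4^16 = 4 * 4294967296 = 17179869184

Result: 17179869184
Multiplications needed: 5 (5 lines after 4^1)

4^17 = 17179869184. Using exponentiation by squaring, this requires 5 multiplications. The key idea: if the exponent is even, square the half-power; if odd, multiply by the base once.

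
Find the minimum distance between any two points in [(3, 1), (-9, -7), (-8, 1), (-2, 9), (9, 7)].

Computing all pairwise distances among 5 points:

d((3, 1), (-9, -7)) = 14.4222
d((3, 1), (-8, 1)) = 11.0
d((3, 1), (-2, 9)) = 9.434
d((3, 1), (9, 7)) = 8.4853
d((-9, -7), (-8, 1)) = 8.0623 <-- minimum
d((-9, -7), (-2, 9)) = 17.4642
d((-9, -7), (9, 7)) = 22.8035
d((-8, 1), (-2, 9)) = 10.0
d((-8, 1), (9, 7)) = 18.0278
d((-2, 9), (9, 7)) = 11.1803

Closest pair: (-9, -7) and (-8, 1) with distance 8.0623

The closest pair is (-9, -7) and (-8, 1) with Euclidean distance 8.0623. For 5 points, brute-force pairwise comparison is shown above. For large n, the divide-and-conquer algorithm (sort by x, recurse on halves, check the dividing strip) achieves O(n log n).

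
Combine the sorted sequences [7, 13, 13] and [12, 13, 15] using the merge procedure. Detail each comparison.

Merging process:

Compare 7 vs 12: take 7 from left. Merged: [7]
Compare 13 vs 12: take 12 from right. Merged: [7, 12]
Compare 13 vs 13: take 13 from left. Merged: [7, 12, 13]
Compare 13 vs 13: take 13 from left. Merged: [7, 12, 13, 13]
Append remaining from right: [13, 15]. Merged: [7, 12, 13, 13, 13, 15]

Final merged array: [7, 12, 13, 13, 13, 15]
Total comparisons: 4

The merged array is [7, 12, 13, 13, 13, 15], requiring 4 comparisons. The merge step runs in O(n) time where n is the total number of elements.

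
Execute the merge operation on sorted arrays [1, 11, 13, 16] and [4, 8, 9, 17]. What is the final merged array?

Merging process:

Compare 1 vs 4: take 1 from left. Merged: [1]
Compare 11 vs 4: take 4 from right. Merged: [1, 4]
Compare 11 vs 8: take 8 from right. Merged: [1, 4, 8]
Compare 11 vs 9: take 9 from right. Merged: [1, 4, 8, 9]
Compare 11 vs 17: take 11 from left. Merged: [1, 4, 8, 9, 11]
Compare 13 vs 17: take 13 from left. Merged: [1, 4, 8, 9, 11, 13]
Compare 16 vs 17: take 16 from left. Merged: [1, 4, 8, 9, 11, 13, 16]
Append remaining from right: [17]. Merged: [1, 4, 8, 9, 11, 13, 16, 17]

Final merged array: [1, 4, 8, 9, 11, 13, 16, 17]
Total comparisons: 7

The merged array is [1, 4, 8, 9, 11, 13, 16, 17], requiring 7 comparisons. The merge step runs in O(n) time where n is the total number of elements.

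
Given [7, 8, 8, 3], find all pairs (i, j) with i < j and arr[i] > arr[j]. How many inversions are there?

Finding inversions in [7, 8, 8, 3]:

(0, 3): arr[0]=7 > arr[3]=3
(1, 3): arr[1]=8 > arr[3]=3
(2, 3): arr[2]=8 > arr[3]=3

Total inversions: 3

The array has 3 inversion(s): (0,3), (1,3), (2,3). Each pair (i,j) satisfies i < j and arr[i] > arr[j].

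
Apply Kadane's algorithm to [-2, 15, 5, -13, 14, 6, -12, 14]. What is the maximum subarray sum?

Using Kadane's algorithm on [-2, 15, 5, -13, 14, 6, -12, 14]:

Scanning through the array:
Position 1 (value 15): max_ending_here = 15, max_so_far = 15
Position 2 (value 5): max_ending_here = 20, max_so_far = 20
Position 3 (value -13): max_ending_here = 7, max_so_far = 20
Position 4 (value 14): max_ending_here = 21, max_so_far = 21
Position 5 (value 6): max_ending_here = 27, max_so_far = 27
Position 6 (value -12): max_ending_here = 15, max_so_far = 27
Position 7 (value 14): max_ending_here = 29, max_so_far = 29

Maximum subarray: [15, 5, -13, 14, 6, -12, 14]
Maximum sum: 29

The maximum subarray is [15, 5, -13, 14, 6, -12, 14] with sum 29. This subarray runs from index 1 to index 7.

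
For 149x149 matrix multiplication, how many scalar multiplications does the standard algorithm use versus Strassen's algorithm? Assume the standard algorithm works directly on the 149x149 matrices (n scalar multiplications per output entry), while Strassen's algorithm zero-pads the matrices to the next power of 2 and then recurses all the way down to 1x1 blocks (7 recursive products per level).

Matrix multiplication for 149x149 matrices:

Strassen's algorithm requires power-of-2 dimensions. Pad 149x149 to 256x256 (next power of 2).

Standard algorithm: 149^3 = 3307949 multiplications
Strassen's algorithm: 7^(log2(256)) = 7^8 = 5764801 multiplications
Difference: 3307949 - 5764801 = -2456852 (Strassen uses MORE here due to padding overhead — for small or just-over-power-of-2 n, padding can outweigh the per-level savings)

Standard: 3307949 multiplications (149^3). Strassen: 5764801 multiplications (7^8, after padding to 256x256). Strassen reduces 8 recursive multiplications to 7 at each level.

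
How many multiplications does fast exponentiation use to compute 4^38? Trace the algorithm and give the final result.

Computing 4^38 by squaring (build up from 4^1; each line after the first costs one multiplication):

4^1 = 4
4^2 = (4^1)^2 = 4^2 = 16
4^4 = (4^2)^2 = 16^2 = 256
4^8 = (4^4)^2 = 256^2 = 65536
4^9 = 4 * 4^8 = 4 * 65536 = 262144
4^18 = (4^9)^2 = 262144^2 = 68719476736
4^19 = 4 * 4^18 = 4 * 68719476736 = 274877906944
4^38 = (4^19)^2 = 274877906944^2 = 75557863725914323419136

Result: 75557863725914323419136
Multiplications needed: 7 (7 lines after 4^1)

4^38 = 75557863725914323419136. Using exponentiation by squaring, this requires 7 multiplications. The key idea: if the exponent is even, square the half-power; if odd, multiply by the base once.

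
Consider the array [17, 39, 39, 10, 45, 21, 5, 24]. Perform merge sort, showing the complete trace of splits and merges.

Merge sort trace:

Split: [17, 39, 39, 10, 45, 21, 5, 24] -> [17, 39, 39, 10] and [45, 21, 5, 24]
  Split: [17, 39, 39, 10] -> [17, 39] and [39, 10]
    Split: [17, 39] -> [17] and [39]
    Merge: [17] + [39] -> [17, 39]
    Split: [39, 10] -> [39] and [10]
    Merge: [39] + [10] -> [10, 39]
  Merge: [17, 39] + [10, 39] -> [10, 17, 39, 39]
  Split: [45, 21, 5, 24] -> [45, 21] and [5, 24]
    Split: [45, 21] -> [45] and [21]
    Merge: [45] + [21] -> [21, 45]
    Split: [5, 24] -> [5] and [24]
    Merge: [5] + [24] -> [5, 24]
  Merge: [21, 45] + [5, 24] -> [5, 21, 24, 45]
Merge: [10, 17, 39, 39] + [5, 21, 24, 45] -> [5, 10, 17, 21, 24, 39, 39, 45]

Final sorted array: [5, 10, 17, 21, 24, 39, 39, 45]

The merge sort proceeds by recursively splitting the array and merging sorted halves.
After all merges, the sorted array is [5, 10, 17, 21, 24, 39, 39, 45].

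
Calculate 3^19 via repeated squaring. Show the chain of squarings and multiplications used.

Computing 3^19 by squaring (build up from 3^1; each line after the first costs one multiplication):

3^1 = 3
3^2 = (3^1)^2 = 3^2 = 9
3^4 = (3^2)^2 = 9^2 = 81
3^8 = (3^4)^2 = 81^2 = 6561
3^9 = 3 * 3^8 = 3 * 6561 = 19683
3^18 = (3^9)^2 = 19683^2 = 387420489
3^19 = 3 * 3^18 = 3 * 387420489 = 1162261467

Result: 1162261467
Multiplications needed: 6 (6 lines after 3^1)

3^19 = 1162261467. Using exponentiation by squaring, this requires 6 multiplications. The key idea: if the exponent is even, square the half-power; if odd, multiply by the base once.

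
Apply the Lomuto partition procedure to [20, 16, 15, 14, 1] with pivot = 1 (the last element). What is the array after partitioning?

Lomuto partition with pivot = 1:

Initial array: [20, 16, 15, 14, 1]

arr[0]=20 > 1: no swap
arr[1]=16 > 1: no swap
arr[2]=15 > 1: no swap
arr[3]=14 > 1: no swap

Place pivot at position 0: [1, 16, 15, 14, 20]
Pivot position: 0

After partitioning with pivot 1, the array becomes [1, 16, 15, 14, 20]. The pivot is placed at index 0. All elements to the left of the pivot are <= 1, and all elements to the right are > 1.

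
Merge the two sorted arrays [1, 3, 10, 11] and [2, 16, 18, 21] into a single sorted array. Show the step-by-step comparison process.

Merging process:

Compare 1 vs 2: take 1 from left. Merged: [1]
Compare 3 vs 2: take 2 from right. Merged: [1, 2]
Compare 3 vs 16: take 3 from left. Merged: [1, 2, 3]
Compare 10 vs 16: take 10 from left. Merged: [1, 2, 3, 10]
Compare 11 vs 16: take 11 from left. Merged: [1, 2, 3, 10, 11]
Append remaining from right: [16, 18, 21]. Merged: [1, 2, 3, 10, 11, 16, 18, 21]

Final merged array: [1, 2, 3, 10, 11, 16, 18, 21]
Total comparisons: 5

The merged array is [1, 2, 3, 10, 11, 16, 18, 21], requiring 5 comparisons. The merge step runs in O(n) time where n is the total number of elements.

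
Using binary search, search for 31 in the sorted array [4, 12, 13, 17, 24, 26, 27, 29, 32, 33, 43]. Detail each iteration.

Binary search for 31 in [4, 12, 13, 17, 24, 26, 27, 29, 32, 33, 43]:

lo=0, hi=10, mid=5, arr[mid]=26 -> 26 < 31, search right half
lo=6, hi=10, mid=8, arr[mid]=32 -> 32 > 31, search left half
lo=6, hi=7, mid=6, arr[mid]=27 -> 27 < 31, search right half
lo=7, hi=7, mid=7, arr[mid]=29 -> 29 < 31, search right half
lo=8 > hi=7, target 31 not found

Binary search determines that 31 is not in the array after 4 comparisons. The search space was exhausted without finding the target.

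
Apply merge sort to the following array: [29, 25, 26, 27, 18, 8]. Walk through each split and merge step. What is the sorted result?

Merge sort trace:

Split: [29, 25, 26, 27, 18, 8] -> [29, 25, 26] and [27, 18, 8]
  Split: [29, 25, 26] -> [29] and [25, 26]
    Split: [25, 26] -> [25] and [26]
    Merge: [25] + [26] -> [25, 26]
  Merge: [29] + [25, 26] -> [25, 26, 29]
  Split: [27, 18, 8] -> [27] and [18, 8]
    Split: [18, 8] -> [18] and [8]
    Merge: [18] + [8] -> [8, 18]
  Merge: [27] + [8, 18] -> [8, 18, 27]
Merge: [25, 26, 29] + [8, 18, 27] -> [8, 18, 25, 26, 27, 29]

Final sorted array: [8, 18, 25, 26, 27, 29]

The merge sort proceeds by recursively splitting the array and merging sorted halves.
After all merges, the sorted array is [8, 18, 25, 26, 27, 29].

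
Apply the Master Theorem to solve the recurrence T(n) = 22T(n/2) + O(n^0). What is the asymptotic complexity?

Master Theorem for T(n) = 22T(n/2) + O(n^0):

a = 22, b = 2, c = 0
log_b(a) = log_2(22) = 4.4594

Case 1: c = 0 < log_2(22) = 4.4594
T(n) = O(n^(log_2 22))

For T(n) = 22T(n/2) + O(n^0): log_2(22) = 4.4594. This is Case 1 of the Master Theorem (c < log_b(a), work dominated by leaves), giving O(n^(log_2 22)).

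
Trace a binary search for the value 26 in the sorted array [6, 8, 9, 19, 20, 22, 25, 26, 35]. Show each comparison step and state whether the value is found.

Binary search for 26 in [6, 8, 9, 19, 20, 22, 25, 26, 35]:

lo=0, hi=8, mid=4, arr[mid]=20 -> 20 < 26, search right half
lo=5, hi=8, mid=6, arr[mid]=25 -> 25 < 26, search right half
lo=7, hi=8, mid=7, arr[mid]=26 -> Found target at index 7!

Binary search finds 26 at index 7 after 3 comparisons. The search repeatedly halves the search space by comparing with the middle element.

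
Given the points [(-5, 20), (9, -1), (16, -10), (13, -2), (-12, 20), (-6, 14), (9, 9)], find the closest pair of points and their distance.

Computing all pairwise distances among 7 points:

d((-5, 20), (9, -1)) = 25.2389
d((-5, 20), (16, -10)) = 36.6197
d((-5, 20), (13, -2)) = 28.4253
d((-5, 20), (-12, 20)) = 7.0
d((-5, 20), (-6, 14)) = 6.0828
d((-5, 20), (9, 9)) = 17.8045
d((9, -1), (16, -10)) = 11.4018
d((9, -1), (13, -2)) = 4.1231 <-- minimum
d((9, -1), (-12, 20)) = 29.6985
d((9, -1), (-6, 14)) = 21.2132
d((9, -1), (9, 9)) = 10.0
d((16, -10), (13, -2)) = 8.544
d((16, -10), (-12, 20)) = 41.0366
d((16, -10), (-6, 14)) = 32.5576
d((16, -10), (9, 9)) = 20.2485
d((13, -2), (-12, 20)) = 33.3017
d((13, -2), (-6, 14)) = 24.8395
d((13, -2), (9, 9)) = 11.7047
d((-12, 20), (-6, 14)) = 8.4853
d((-12, 20), (9, 9)) = 23.7065
d((-6, 14), (9, 9)) = 15.8114

Closest pair: (9, -1) and (13, -2) with distance 4.1231

The closest pair is (9, -1) and (13, -2) with Euclidean distance 4.1231. For 7 points, brute-force pairwise comparison is shown above. For large n, the divide-and-conquer algorithm (sort by x, recurse on halves, check the dividing strip) achieves O(n log n).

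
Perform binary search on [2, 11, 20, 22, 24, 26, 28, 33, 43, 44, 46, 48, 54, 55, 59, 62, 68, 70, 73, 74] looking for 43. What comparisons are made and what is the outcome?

Binary search for 43 in [2, 11, 20, 22, 24, 26, 28, 33, 43, 44, 46, 48, 54, 55, 59, 62, 68, 70, 73, 74]:

lo=0, hi=19, mid=9, arr[mid]=44 -> 44 > 43, search left half
lo=0, hi=8, mid=4, arr[mid]=24 -> 24 < 43, search right half
lo=5, hi=8, mid=6, arr[mid]=28 -> 28 < 43, search right half
lo=7, hi=8, mid=7, arr[mid]=33 -> 33 < 43, search right half
lo=8, hi=8, mid=8, arr[mid]=43 -> Found target at index 8!

Binary search finds 43 at index 8 after 5 comparisons. The search repeatedly halves the search space by comparing with the middle element.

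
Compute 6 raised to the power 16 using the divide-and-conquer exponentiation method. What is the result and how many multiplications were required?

Computing 6^16 by squaring (build up from 6^1; each line after the first costs one multiplication):

6^1 = 6
6^2 = (6^1)^2 = 6^2 = 36
6^4 = (6^2)^2 = 36^2 = 1296
6^8 = (6^4)^2 = 1296^2 = 1679616
6^16 = (6^8)^2 = 1679616^2 = 2821109907456

Result: 2821109907456
Multiplications needed: 4 (4 lines after 6^1)

6^16 = 2821109907456. Using exponentiation by squaring, this requires 4 multiplications. The key idea: if the exponent is even, square the half-power; if odd, multiply by the base once.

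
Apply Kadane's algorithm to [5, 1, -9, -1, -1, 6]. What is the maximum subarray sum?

Using Kadane's algorithm on [5, 1, -9, -1, -1, 6]:

Scanning through the array:
Position 1 (value 1): max_ending_here = 6, max_so_far = 6
Position 2 (value -9): max_ending_here = -3, max_so_far = 6
Position 3 (value -1): max_ending_here = -1, max_so_far = 6
Position 4 (value -1): max_ending_here = -1, max_so_far = 6
Position 5 (value 6): max_ending_here = 6, max_so_far = 6

Maximum subarray: [5, 1]
Maximum sum: 6

The maximum subarray is [5, 1] with sum 6. This subarray runs from index 0 to index 1.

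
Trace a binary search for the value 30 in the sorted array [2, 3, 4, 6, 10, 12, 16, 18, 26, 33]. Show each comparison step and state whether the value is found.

Binary search for 30 in [2, 3, 4, 6, 10, 12, 16, 18, 26, 33]:

lo=0, hi=9, mid=4, arr[mid]=10 -> 10 < 30, search right half
lo=5, hi=9, mid=7, arr[mid]=18 -> 18 < 30, search right half
lo=8, hi=9, mid=8, arr[mid]=26 -> 26 < 30, search right half
lo=9, hi=9, mid=9, arr[mid]=33 -> 33 > 30, search left half
lo=9 > hi=8, target 30 not found

Binary search determines that 30 is not in the array after 4 comparisons. The search space was exhausted without finding the target.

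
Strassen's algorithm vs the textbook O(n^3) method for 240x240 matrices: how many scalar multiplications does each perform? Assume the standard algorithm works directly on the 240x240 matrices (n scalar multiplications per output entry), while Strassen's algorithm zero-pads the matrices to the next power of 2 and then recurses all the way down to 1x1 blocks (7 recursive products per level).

Matrix multiplication for 240x240 matrices:

Strassen's algorithm requires power-of-2 dimensions. Pad 240x240 to 256x256 (next power of 2).

Standard algorithm: 240^3 = 13824000 multiplications
Strassen's algorithm: 7^(log2(256)) = 7^8 = 5764801 multiplications
Savings: 13824000 - 5764801 = 8059199 multiplications

Standard: 13824000 multiplications (240^3). Strassen: 5764801 multiplications (7^8, after padding to 256x256). Strassen reduces 8 recursive multiplications to 7 at each level.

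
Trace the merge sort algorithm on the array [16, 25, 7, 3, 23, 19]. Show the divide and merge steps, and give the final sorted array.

Merge sort trace:

Split: [16, 25, 7, 3, 23, 19] -> [16, 25, 7] and [3, 23, 19]
  Split: [16, 25, 7] -> [16] and [25, 7]
    Split: [25, 7] -> [25] and [7]
    Merge: [25] + [7] -> [7, 25]
  Merge: [16] + [7, 25] -> [7, 16, 25]
  Split: [3, 23, 19] -> [3] and [23, 19]
    Split: [23, 19] -> [23] and [19]
    Merge: [23] + [19] -> [19, 23]
  Merge: [3] + [19, 23] -> [3, 19, 23]
Merge: [7, 16, 25] + [3, 19, 23] -> [3, 7, 16, 19, 23, 25]

Final sorted array: [3, 7, 16, 19, 23, 25]

The merge sort proceeds by recursively splitting the array and merging sorted halves.
After all merges, the sorted array is [3, 7, 16, 19, 23, 25].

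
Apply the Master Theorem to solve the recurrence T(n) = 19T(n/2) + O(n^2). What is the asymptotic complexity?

Master Theorem for T(n) = 19T(n/2) + O(n^2):

a = 19, b = 2, c = 2
log_b(a) = log_2(19) = 4.2479

Case 1: c = 2 < log_2(19) = 4.2479
T(n) = O(n^(log_2 19))

For T(n) = 19T(n/2) + O(n^2): log_2(19) = 4.2479. This is Case 1 of the Master Theorem (c < log_b(a), work dominated by leaves), giving O(n^(log_2 19)).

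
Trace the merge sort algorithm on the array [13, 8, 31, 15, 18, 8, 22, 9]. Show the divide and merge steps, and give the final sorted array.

Merge sort trace:

Split: [13, 8, 31, 15, 18, 8, 22, 9] -> [13, 8, 31, 15] and [18, 8, 22, 9]
  Split: [13, 8, 31, 15] -> [13, 8] and [31, 15]
    Split: [13, 8] -> [13] and [8]
    Merge: [13] + [8] -> [8, 13]
    Split: [31, 15] -> [31] and [15]
    Merge: [31] + [15] -> [15, 31]
  Merge: [8, 13] + [15, 31] -> [8, 13, 15, 31]
  Split: [18, 8, 22, 9] -> [18, 8] and [22, 9]
    Split: [18, 8] -> [18] and [8]
    Merge: [18] + [8] -> [8, 18]
    Split: [22, 9] -> [22] and [9]
    Merge: [22] + [9] -> [9, 22]
  Merge: [8, 18] + [9, 22] -> [8, 9, 18, 22]
Merge: [8, 13, 15, 31] + [8, 9, 18, 22] -> [8, 8, 9, 13, 15, 18, 22, 31]

Final sorted array: [8, 8, 9, 13, 15, 18, 22, 31]

The merge sort proceeds by recursively splitting the array and merging sorted halves.
After all merges, the sorted array is [8, 8, 9, 13, 15, 18, 22, 31].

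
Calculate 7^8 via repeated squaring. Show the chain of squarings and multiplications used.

Computing 7^8 by squaring (build up from 7^1; each line after the first costs one multiplication):

7^1 = 7
7^2 = (7^1)^2 = 7^2 = 49
7^4 = (7^2)^2 = 49^2 = 2401
7^8 = (7^4)^2 = 2401^2 = 5764801

Result: 5764801
Multiplications needed: 3 (3 lines after 7^1)

7^8 = 5764801. Using exponentiation by squaring, this requires 3 multiplications. The key idea: if the exponent is even, square the half-power; if odd, multiply by the base once.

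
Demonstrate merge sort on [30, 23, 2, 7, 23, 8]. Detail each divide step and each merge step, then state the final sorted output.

Merge sort trace:

Split: [30, 23, 2, 7, 23, 8] -> [30, 23, 2] and [7, 23, 8]
  Split: [30, 23, 2] -> [30] and [23, 2]
    Split: [23, 2] -> [23] and [2]
    Merge: [23] + [2] -> [2, 23]
  Merge: [30] + [2, 23] -> [2, 23, 30]
  Split: [7, 23, 8] -> [7] and [23, 8]
    Split: [23, 8] -> [23] and [8]
    Merge: [23] + [8] -> [8, 23]
  Merge: [7] + [8, 23] -> [7, 8, 23]
Merge: [2, 23, 30] + [7, 8, 23] -> [2, 7, 8, 23, 23, 30]

Final sorted array: [2, 7, 8, 23, 23, 30]

The merge sort proceeds by recursively splitting the array and merging sorted halves.
After all merges, the sorted array is [2, 7, 8, 23, 23, 30].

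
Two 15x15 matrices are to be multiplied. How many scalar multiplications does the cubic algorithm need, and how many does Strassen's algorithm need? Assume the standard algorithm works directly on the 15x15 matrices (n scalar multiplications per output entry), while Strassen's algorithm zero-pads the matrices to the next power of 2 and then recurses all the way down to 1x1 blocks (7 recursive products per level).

Matrix multiplication for 15x15 matrices:

Strassen's algorithm requires power-of-2 dimensions. Pad 15x15 to 16x16 (next power of 2).

Standard algorithm: 15^3 = 3375 multiplications
Strassen's algorithm: 7^(log2(16)) = 7^4 = 2401 multiplications
Savings: 3375 - 2401 = 974 multiplications

Standard: 3375 multiplications (15^3). Strassen: 2401 multiplications (7^4, after padding to 16x16). Strassen reduces 8 recursive multiplications to 7 at each level.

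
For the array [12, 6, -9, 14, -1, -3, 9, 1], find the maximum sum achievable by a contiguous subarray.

Using Kadane's algorithm on [12, 6, -9, 14, -1, -3, 9, 1]:

Scanning through the array:
Position 1 (value 6): max_ending_here = 18, max_so_far = 18
Position 2 (value -9): max_ending_here = 9, max_so_far = 18
Position 3 (value 14): max_ending_here = 23, max_so_far = 23
Position 4 (value -1): max_ending_here = 22, max_so_far = 23
Position 5 (value -3): max_ending_here = 19, max_so_far = 23
Position 6 (value 9): max_ending_here = 28, max_so_far = 28
Position 7 (value 1): max_ending_here = 29, max_so_far = 29

Maximum subarray: [12, 6, -9, 14, -1, -3, 9, 1]
Maximum sum: 29

The maximum subarray is [12, 6, -9, 14, -1, -3, 9, 1] with sum 29. This subarray runs from index 0 to index 7.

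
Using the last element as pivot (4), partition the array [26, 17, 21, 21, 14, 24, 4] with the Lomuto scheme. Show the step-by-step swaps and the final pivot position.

Lomuto partition with pivot = 4:

Initial array: [26, 17, 21, 21, 14, 24, 4]

arr[0]=26 > 4: no swap
arr[1]=17 > 4: no swap
arr[2]=21 > 4: no swap
arr[3]=21 > 4: no swap
arr[4]=14 > 4: no swap
arr[5]=24 > 4: no swap

Place pivot at position 0: [4, 17, 21, 21, 14, 24, 26]
Pivot position: 0

After partitioning with pivot 4, the array becomes [4, 17, 21, 21, 14, 24, 26]. The pivot is placed at index 0. All elements to the left of the pivot are <= 4, and all elements to the right are > 4.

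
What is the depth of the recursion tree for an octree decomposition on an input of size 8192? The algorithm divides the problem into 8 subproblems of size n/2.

For divide and conquer with division factor 2:

Problem sizes at each level:
Level 0: 8192
Level 1: 4096
Level 2: 2048
Level 3: 1024
Level 4: 512
Level 5: 256
Level 6: 128
Level 7: 64
Level 8: 32
Level 9: 16
Level 10: 8
Level 11: 4
Level 12: 2
Level 13: 1

The root is level 0 and the size-1 base case is level 13 (the tree spans levels 0 through 13, i.e. 14 levels counting the root), so the depth is the number of divisions: log_2(8192) = 13

The recursion tree depth is log_2(8192) = 13. At each level, the problem size is divided by 2, so it takes 13 divisions to reduce to a base case of size 1. The algorithm makes 8 recursive calls at each level.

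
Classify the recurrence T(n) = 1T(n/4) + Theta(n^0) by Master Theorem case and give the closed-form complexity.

Master Theorem for T(n) = 1T(n/4) + O(n^0):

a = 1, b = 4, c = 0
log_b(a) = log_4(1) = 0.0000

Case 2: c = 0 = log_4(1) = 0.0000
T(n) = O(n^0 log n) = O(log n)

For T(n) = 1T(n/4) + O(n^0): log_4(1) = 0.0000. This is Case 2 of the Master Theorem (c = log_b(a), equal work at all levels), giving O(log n).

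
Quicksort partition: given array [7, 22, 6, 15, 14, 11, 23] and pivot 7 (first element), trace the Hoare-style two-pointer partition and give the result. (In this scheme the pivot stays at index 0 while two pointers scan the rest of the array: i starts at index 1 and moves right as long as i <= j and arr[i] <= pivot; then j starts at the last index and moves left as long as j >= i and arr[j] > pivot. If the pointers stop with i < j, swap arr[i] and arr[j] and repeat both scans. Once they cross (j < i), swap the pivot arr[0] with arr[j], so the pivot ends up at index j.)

Hoare-style two-pointer partition with pivot = 7:

Initial array: [7, 22, 6, 15, 14, 11, 23]

Pointers start at i = 1, j = 6.
i stops at index 1 (arr[1]=22 > 7), j stops at index 2 (arr[2]=6 <= 7): swap arr[1] and arr[2], array becomes [7, 6, 22, 15, 14, 11, 23]
i ends at 2, j ends at 1: the pointers have crossed (j < i), so scanning stops.

Swap pivot arr[0] with arr[1] to place pivot at position 1: [6, 7, 22, 15, 14, 11, 23]
Pivot position: 1

After partitioning with pivot 7, the array becomes [6, 7, 22, 15, 14, 11, 23]. The pivot is placed at index 1. All elements to the left of the pivot are <= 7, and all elements to the right are > 7.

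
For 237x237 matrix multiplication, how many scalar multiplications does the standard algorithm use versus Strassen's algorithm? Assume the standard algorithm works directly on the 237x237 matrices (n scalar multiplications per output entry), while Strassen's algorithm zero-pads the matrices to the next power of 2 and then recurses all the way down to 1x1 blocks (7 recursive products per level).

Matrix multiplication for 237x237 matrices:

Strassen's algorithm requires power-of-2 dimensions. Pad 237x237 to 256x256 (next power of 2).

Standard algorithm: 237^3 = 13312053 multiplications
Strassen's algorithm: 7^(log2(256)) = 7^8 = 5764801 multiplications
Savings: 13312053 - 5764801 = 7547252 multiplications

Standard: 13312053 multiplications (237^3). Strassen: 5764801 multiplications (7^8, after padding to 256x256). Strassen reduces 8 recursive multiplications to 7 at each level.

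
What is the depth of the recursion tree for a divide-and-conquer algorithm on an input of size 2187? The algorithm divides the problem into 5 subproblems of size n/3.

For divide and conquer with division factor 3:

Problem sizes at each level:
Level 0: 2187
Level 1: 729
Level 2: 243
Level 3: 81
Level 4: 27
Level 5: 9
Level 6: 3
Level 7: 1

The root is level 0 and the size-1 base case is level 7 (the tree spans levels 0 through 7, i.e. 8 levels counting the root), so the depth is the number of divisions: log_3(2187) = 7

The recursion tree depth is log_3(2187) = 7. At each level, the problem size is divided by 3, so it takes 7 divisions to reduce to a base case of size 1. The algorithm makes 5 recursive calls at each level.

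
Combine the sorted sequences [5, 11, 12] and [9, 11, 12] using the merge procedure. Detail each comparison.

Merging process:

Compare 5 vs 9: take 5 from left. Merged: [5]
Compare 11 vs 9: take 9 from right. Merged: [5, 9]
Compare 11 vs 11: take 11 from left. Merged: [5, 9, 11]
Compare 12 vs 11: take 11 from right. Merged: [5, 9, 11, 11]
Compare 12 vs 12: take 12 from left. Merged: [5, 9, 11, 11, 12]
Append remaining from right: [12]. Merged: [5, 9, 11, 11, 12, 12]

Final merged array: [5, 9, 11, 11, 12, 12]
Total comparisons: 5

The merged array is [5, 9, 11, 11, 12, 12], requiring 5 comparisons. The merge step runs in O(n) time where n is the total number of elements.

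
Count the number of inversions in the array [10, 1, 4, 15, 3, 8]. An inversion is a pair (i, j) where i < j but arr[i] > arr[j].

Finding inversions in [10, 1, 4, 15, 3, 8]:

(0, 1): arr[0]=10 > arr[1]=1
(0, 2): arr[0]=10 > arr[2]=4
(0, 4): arr[0]=10 > arr[4]=3
(0, 5): arr[0]=10 > arr[5]=8
(2, 4): arr[2]=4 > arr[4]=3
(3, 4): arr[3]=15 > arr[4]=3
(3, 5): arr[3]=15 > arr[5]=8

Total inversions: 7

The array has 7 inversion(s): (0,1), (0,2), (0,4), (0,5), (2,4), (3,4), (3,5). Each pair (i,j) satisfies i < j and arr[i] > arr[j].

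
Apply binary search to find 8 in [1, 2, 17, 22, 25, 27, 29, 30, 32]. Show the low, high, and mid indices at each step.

Binary search for 8 in [1, 2, 17, 22, 25, 27, 29, 30, 32]:

lo=0, hi=8, mid=4, arr[mid]=25 -> 25 > 8, search left half
lo=0, hi=3, mid=1, arr[mid]=2 -> 2 < 8, search right half
lo=2, hi=3, mid=2, arr[mid]=17 -> 17 > 8, search left half
lo=2 > hi=1, target 8 not found

Binary search determines that 8 is not in the array after 3 comparisons. The search space was exhausted without finding the target.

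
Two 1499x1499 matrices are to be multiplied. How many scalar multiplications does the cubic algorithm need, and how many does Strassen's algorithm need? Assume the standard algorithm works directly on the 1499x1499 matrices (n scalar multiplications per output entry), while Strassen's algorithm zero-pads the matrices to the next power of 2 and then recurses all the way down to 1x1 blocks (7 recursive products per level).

Matrix multiplication for 1499x1499 matrices:

Strassen's algorithm requires power-of-2 dimensions. Pad 1499x1499 to 2048x2048 (next power of 2).

Standard algorithm: 1499^3 = 3368254499 multiplications
Strassen's algorithm: 7^(log2(2048)) = 7^11 = 1977326743 multiplications
Savings: 3368254499 - 1977326743 = 1390927756 multiplications

Standard: 3368254499 multiplications (1499^3). Strassen: 1977326743 multiplications (7^11, after padding to 2048x2048). Strassen reduces 8 recursive multiplications to 7 at each level.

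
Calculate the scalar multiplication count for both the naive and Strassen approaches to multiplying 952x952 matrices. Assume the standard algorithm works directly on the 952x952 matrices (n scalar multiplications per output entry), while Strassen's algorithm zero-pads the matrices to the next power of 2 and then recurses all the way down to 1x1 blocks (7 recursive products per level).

Matrix multiplication for 952x952 matrices:

Strassen's algorithm requires power-of-2 dimensions. Pad 952x952 to 1024x1024 (next power of 2).

Standard algorithm: 952^3 = 862801408 multiplications
Strassen's algorithm: 7^(log2(1024)) = 7^10 = 282475249 multiplications
Savings: 862801408 - 282475249 = 580326159 multiplications

Standard: 862801408 multiplications (952^3). Strassen: 282475249 multiplications (7^10, after padding to 1024x1024). Strassen reduces 8 recursive multiplications to 7 at each level.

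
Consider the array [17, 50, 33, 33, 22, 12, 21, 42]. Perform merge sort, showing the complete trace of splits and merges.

Merge sort trace:

Split: [17, 50, 33, 33, 22, 12, 21, 42] -> [17, 50, 33, 33] and [22, 12, 21, 42]
  Split: [17, 50, 33, 33] -> [17, 50] and [33, 33]
    Split: [17, 50] -> [17] and [50]
    Merge: [17] + [50] -> [17, 50]
    Split: [33, 33] -> [33] and [33]
    Merge: [33] + [33] -> [33, 33]
  Merge: [17, 50] + [33, 33] -> [17, 33, 33, 50]
  Split: [22, 12, 21, 42] -> [22, 12] and [21, 42]
    Split: [22, 12] -> [22] and [12]
    Merge: [22] + [12] -> [12, 22]
    Split: [21, 42] -> [21] and [42]
    Merge: [21] + [42] -> [21, 42]
  Merge: [12, 22] + [21, 42] -> [12, 21, 22, 42]
Merge: [17, 33, 33, 50] + [12, 21, 22, 42] -> [12, 17, 21, 22, 33, 33, 42, 50]

Final sorted array: [12, 17, 21, 22, 33, 33, 42, 50]

The merge sort proceeds by recursively splitting the array and merging sorted halves.
After all merges, the sorted array is [12, 17, 21, 22, 33, 33, 42, 50].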